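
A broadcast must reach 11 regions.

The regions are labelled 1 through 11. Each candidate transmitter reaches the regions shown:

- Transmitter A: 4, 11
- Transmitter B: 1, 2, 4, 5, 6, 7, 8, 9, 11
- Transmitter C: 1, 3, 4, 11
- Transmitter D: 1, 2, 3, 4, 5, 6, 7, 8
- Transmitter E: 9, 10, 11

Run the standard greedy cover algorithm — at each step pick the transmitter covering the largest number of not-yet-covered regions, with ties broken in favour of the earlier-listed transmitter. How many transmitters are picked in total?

Greedy: pick B (covers 9 new) → pick C (covers 1 new) → pick E (covers 1 new). Total picks: 3.
(The true minimum cover uses only 2 transmitters, so greedy is not optimal here.)

3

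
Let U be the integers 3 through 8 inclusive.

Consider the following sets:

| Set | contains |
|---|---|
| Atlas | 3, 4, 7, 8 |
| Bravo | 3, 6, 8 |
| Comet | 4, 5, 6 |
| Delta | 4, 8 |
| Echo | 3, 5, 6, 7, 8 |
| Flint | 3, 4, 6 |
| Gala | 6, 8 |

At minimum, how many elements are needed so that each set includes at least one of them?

2

Take H = {4, 8}. Each listed set contains at least one of these, so H is a hitting set of size 2.
No single element lies in every set, so at least 2 are needed and 2 is optimal.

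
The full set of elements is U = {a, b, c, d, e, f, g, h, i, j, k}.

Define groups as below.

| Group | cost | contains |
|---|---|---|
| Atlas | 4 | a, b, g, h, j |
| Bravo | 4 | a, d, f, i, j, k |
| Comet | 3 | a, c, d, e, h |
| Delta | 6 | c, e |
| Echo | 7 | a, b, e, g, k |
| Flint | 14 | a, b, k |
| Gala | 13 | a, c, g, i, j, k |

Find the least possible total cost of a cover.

11

Atlas, Bravo, Comet together cover every element (Atlas ∪ Bravo ∪ Comet = {a, b, c, d, e, f, g, h, i, j, k}); total cost 4 + 4 + 3 = 11.
No covering selection has total cost below 11.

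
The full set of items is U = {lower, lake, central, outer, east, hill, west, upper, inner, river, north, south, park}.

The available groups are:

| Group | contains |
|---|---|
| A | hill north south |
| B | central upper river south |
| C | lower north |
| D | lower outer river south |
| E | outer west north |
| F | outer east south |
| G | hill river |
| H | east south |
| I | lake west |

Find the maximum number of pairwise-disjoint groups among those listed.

4

C, F, G, I are pairwise disjoint (C={lower,north}; F={outer,east,south}; G={hill,river}; I={lake,west}).
Every remaining group overlaps one of these, and no 5 of the listed groups are pairwise disjoint, so 4 is the maximum.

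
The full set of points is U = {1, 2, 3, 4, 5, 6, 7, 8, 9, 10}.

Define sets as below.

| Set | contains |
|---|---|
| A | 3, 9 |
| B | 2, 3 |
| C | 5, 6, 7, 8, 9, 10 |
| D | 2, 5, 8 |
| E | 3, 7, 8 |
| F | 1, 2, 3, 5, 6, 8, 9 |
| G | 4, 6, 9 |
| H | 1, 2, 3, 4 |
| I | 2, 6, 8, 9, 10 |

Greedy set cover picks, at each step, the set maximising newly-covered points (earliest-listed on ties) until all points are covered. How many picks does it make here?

3

Greedy: pick F (covers 7 new) → pick C (covers 2 new) → pick G (covers 1 new). Total picks: 3.
(The true minimum cover uses only 2 sets, so greedy is not optimal here.)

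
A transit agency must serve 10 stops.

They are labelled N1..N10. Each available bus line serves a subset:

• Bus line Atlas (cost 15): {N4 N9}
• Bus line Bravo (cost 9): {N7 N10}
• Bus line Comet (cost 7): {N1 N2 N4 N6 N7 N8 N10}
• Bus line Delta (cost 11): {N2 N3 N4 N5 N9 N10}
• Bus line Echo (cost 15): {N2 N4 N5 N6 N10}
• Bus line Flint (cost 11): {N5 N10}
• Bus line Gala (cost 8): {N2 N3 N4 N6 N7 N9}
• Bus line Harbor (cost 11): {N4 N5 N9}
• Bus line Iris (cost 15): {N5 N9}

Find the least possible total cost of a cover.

18

Comet, Delta together cover every stop (Comet ∪ Delta = {N1, N2, N3, N4, N5, N6, N7, N8, N9, N10}); total cost 7 + 11 = 18.
No covering selection has total cost below 18.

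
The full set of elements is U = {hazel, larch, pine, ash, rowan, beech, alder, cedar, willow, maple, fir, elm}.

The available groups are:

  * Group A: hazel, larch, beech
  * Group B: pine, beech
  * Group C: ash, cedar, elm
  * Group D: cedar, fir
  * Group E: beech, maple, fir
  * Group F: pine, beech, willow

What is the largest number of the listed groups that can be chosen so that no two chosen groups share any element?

2

A, C are pairwise disjoint (A={hazel,larch,beech}; C={ash,cedar,elm}).
Every remaining group overlaps one of these, and no 3 of the listed groups are pairwise disjoint, so 2 is the maximum.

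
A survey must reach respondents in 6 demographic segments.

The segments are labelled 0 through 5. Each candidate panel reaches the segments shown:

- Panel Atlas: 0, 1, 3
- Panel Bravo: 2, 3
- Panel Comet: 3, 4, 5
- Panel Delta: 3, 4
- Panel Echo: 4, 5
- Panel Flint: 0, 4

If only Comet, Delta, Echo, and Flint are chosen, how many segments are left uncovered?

Union of Comet, Delta, Echo, Flint = {0, 3, 4, 5}.
Not covered: 1, 2 — 2 segments.

2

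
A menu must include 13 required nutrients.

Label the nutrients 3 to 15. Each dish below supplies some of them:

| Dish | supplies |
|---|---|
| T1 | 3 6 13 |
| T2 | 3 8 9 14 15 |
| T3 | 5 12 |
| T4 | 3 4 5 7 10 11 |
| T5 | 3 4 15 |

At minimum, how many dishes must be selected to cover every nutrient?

4

T1 and T2 and T3 and T4 together: T1 ∪ T2 ∪ T3 ∪ T4 = {3, 4, 5, 6, 7, 8, 9, 10, 11, 12, 13, 14, 15} — every nutrient is covered.
Only T3 contains 12, so T3 is forced; the remaining 11 nutrients need at least 3 more dishes (each remaining dish adds at most 5) — so at least 4 dishes are needed, and 4 is optimal.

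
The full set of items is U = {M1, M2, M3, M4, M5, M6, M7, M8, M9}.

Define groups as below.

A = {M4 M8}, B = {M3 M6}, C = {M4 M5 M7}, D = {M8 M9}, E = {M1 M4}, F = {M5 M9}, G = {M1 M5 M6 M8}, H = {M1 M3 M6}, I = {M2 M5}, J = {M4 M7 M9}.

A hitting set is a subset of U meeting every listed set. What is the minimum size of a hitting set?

The 4 items {M3, M4, M5, M9} hit every group.
The groups B, D, E, I are pairwise disjoint, so any hitting set needs a separate item for each — at least 4. Hence 4 is optimal.

4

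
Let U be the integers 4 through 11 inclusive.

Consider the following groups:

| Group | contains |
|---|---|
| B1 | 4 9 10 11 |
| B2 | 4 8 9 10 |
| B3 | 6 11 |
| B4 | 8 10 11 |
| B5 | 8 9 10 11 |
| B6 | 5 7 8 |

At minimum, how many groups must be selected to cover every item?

B2 and B3 and B6 together: B2 ∪ B3 ∪ B6 = {4, 5, 6, 7, 8, 9, 10, 11} — every item is covered.
Only B6 contains 5, so B6 is forced; the remaining 5 items need at least 2 more groups (each remaining group adds at most 4) — so at least 3 groups are needed, and 3 is optimal.

3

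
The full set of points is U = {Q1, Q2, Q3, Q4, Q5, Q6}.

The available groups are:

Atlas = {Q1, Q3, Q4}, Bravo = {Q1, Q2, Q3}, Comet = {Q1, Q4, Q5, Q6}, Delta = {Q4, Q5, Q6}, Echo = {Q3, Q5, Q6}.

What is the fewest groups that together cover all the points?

2

Bravo and Comet cover everything between them: the union {Q1, Q2, Q3, Q4, Q5, Q6} is all of U.
No single group has all 6 points (the largest, Comet, has 4), so 2 is optimal.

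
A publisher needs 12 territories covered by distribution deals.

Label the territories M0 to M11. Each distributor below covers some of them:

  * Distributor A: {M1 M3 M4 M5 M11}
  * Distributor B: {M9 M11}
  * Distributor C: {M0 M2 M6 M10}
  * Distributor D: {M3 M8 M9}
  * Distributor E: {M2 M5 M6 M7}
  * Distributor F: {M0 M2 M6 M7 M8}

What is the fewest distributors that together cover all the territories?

4

A and C and D and E together: A ∪ C ∪ D ∪ E = {M0, M1, M2, M3, M4, M5, M6, M7, M8, M9, M10, M11} — every territory is covered.
No 3 of the 6 distributors cover everything (all 20 combinations miss at least one territory), so 4 is optimal.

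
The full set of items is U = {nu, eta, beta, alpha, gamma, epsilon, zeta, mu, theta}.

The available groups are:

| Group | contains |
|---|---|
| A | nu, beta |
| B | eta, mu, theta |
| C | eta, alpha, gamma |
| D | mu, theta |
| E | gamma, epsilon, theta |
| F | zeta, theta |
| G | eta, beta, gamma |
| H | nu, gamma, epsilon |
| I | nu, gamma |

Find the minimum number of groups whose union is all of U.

Take {A, B, C, E, F}. Their union is {nu, eta, beta, alpha, gamma, epsilon, zeta, mu, theta}, which is all 9 items.
No 4 of the 9 groups cover everything (all 126 combinations miss at least one item), so 5 is optimal.

5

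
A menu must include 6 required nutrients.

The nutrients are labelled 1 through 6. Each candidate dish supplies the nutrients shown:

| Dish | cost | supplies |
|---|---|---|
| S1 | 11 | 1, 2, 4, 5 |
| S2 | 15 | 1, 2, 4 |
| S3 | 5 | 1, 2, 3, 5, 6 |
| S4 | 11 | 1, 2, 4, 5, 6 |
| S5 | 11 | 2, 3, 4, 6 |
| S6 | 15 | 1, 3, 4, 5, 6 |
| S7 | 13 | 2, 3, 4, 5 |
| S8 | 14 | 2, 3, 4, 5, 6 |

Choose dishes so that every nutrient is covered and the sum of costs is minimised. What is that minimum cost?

S3, S4 together cover every nutrient (S3 ∪ S4 = {1, 2, 3, 4, 5, 6}); total cost 5 + 11 = 16.
No covering selection has total cost below 16.

16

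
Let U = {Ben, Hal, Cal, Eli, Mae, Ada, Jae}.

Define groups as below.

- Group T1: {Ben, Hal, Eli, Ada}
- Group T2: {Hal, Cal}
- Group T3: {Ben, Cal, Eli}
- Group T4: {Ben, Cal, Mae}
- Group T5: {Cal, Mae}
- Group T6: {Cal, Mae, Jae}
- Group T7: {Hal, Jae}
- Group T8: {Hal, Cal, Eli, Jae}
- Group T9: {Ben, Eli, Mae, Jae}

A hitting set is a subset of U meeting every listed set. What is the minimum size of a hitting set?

Take H = {Hal, Cal, Jae}. Each listed group contains at least one of these, so H is a hitting set of size 3.
No choice of 2 elements meets every group, so 3 is the minimum.

3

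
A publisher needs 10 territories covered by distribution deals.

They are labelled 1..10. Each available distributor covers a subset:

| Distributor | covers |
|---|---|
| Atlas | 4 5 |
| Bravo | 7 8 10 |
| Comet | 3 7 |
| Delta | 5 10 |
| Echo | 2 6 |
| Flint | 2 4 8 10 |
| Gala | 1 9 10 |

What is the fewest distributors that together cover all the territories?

5

Atlas and Comet and Echo and Flint and Gala together: Atlas ∪ Comet ∪ Echo ∪ Flint ∪ Gala = {1, 2, 3, 4, 5, 6, 7, 8, 9, 10} — every territory is covered.
No 4 of the 7 distributors cover everything (all 35 combinations miss at least one territory), so 5 is optimal.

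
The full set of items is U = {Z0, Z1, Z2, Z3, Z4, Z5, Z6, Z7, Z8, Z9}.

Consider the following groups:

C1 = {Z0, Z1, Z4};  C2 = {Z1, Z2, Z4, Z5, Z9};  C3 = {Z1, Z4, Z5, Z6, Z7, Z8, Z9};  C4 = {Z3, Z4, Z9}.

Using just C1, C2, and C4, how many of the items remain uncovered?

3

Union of C1, C2, C4 = {Z0, Z1, Z2, Z3, Z4, Z5, Z9}.
Not covered: Z6, Z7, Z8 — 3 items.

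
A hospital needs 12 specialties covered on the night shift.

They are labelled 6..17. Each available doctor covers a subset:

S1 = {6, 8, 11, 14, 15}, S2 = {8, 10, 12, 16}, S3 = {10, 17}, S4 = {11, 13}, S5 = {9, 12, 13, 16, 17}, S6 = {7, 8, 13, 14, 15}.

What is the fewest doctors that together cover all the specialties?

4

Take {S1, S2, S5, S6}. Their union is {6, 7, 8, 9, 10, 11, 12, 13, 14, 15, 16, 17}, which is all 12 specialties.
No 3 of the 6 doctors cover everything (all 20 combinations miss at least one specialty), so 4 is optimal.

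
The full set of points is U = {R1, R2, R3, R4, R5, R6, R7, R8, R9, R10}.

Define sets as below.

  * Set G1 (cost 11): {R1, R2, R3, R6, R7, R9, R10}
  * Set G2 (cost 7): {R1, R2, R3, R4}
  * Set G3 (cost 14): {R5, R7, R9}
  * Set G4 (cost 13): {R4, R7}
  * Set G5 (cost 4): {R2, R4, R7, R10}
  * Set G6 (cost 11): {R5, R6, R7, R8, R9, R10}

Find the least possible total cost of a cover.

18

G2, G6 together cover every point (G2 ∪ G6 = {R1, R2, R3, R4, R5, R6, R7, R8, R9, R10}); total cost 7 + 11 = 18.
The greedy pick G5, G1, G6 costs 26; no covering selection beats 18.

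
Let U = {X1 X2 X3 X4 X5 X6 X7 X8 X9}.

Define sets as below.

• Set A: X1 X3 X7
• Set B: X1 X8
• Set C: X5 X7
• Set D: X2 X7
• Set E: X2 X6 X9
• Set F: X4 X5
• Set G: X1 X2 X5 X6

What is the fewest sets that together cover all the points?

4

A, B, E, and F cover everything between them: the union {X1, X2, X3, X4, X5, X6, X7, X8, X9} is all of U.
Only F contains X4, so F is forced; the remaining 7 points need at least 3 more sets (each remaining set adds at most 3) — so at least 4 sets are needed, and 4 is optimal.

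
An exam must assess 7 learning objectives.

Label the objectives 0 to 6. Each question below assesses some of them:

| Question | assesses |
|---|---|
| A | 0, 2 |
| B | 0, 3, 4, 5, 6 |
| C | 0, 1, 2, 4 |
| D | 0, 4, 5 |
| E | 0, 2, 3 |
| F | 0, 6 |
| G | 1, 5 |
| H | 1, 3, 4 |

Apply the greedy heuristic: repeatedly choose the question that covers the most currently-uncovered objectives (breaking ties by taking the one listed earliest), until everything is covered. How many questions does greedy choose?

2

Greedy: pick B (covers 5 new) → pick C (covers 2 new). Total picks: 2.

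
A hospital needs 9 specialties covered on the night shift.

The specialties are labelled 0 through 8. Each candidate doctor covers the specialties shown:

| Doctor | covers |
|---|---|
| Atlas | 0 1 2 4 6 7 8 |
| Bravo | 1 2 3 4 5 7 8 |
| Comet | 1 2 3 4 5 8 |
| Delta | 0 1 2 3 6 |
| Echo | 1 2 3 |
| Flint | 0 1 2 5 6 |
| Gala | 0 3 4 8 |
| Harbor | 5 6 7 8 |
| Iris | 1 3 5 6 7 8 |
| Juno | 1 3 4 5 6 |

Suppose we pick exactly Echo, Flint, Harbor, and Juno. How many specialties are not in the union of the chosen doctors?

Union of Echo, Flint, Harbor, Juno = {0, 1, 2, 3, 4, 5, 6, 7, 8} — that's every specialty, so 0 are uncovered.

0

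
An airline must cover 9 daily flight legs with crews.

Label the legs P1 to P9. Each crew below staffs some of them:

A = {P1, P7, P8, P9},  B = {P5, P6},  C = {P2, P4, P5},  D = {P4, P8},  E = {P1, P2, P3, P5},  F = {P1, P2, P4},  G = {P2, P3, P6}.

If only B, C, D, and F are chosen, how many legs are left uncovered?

Union of B, C, D, F = {P1, P2, P4, P5, P6, P8}.
Not covered: P3, P7, P9 — 3 legs.

3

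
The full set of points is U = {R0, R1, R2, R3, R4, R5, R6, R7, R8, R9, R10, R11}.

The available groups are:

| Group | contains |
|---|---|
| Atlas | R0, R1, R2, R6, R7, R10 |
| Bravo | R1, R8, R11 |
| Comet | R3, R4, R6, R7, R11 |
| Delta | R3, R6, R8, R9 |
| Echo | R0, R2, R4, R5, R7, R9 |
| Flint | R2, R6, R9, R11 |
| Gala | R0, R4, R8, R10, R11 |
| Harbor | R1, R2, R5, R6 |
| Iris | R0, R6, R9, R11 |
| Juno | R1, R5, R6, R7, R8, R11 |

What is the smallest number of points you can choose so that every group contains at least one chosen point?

3

The 3 points {R6, R9, R11} hit every group.
No choice of 2 points meets every group, so 3 is the minimum.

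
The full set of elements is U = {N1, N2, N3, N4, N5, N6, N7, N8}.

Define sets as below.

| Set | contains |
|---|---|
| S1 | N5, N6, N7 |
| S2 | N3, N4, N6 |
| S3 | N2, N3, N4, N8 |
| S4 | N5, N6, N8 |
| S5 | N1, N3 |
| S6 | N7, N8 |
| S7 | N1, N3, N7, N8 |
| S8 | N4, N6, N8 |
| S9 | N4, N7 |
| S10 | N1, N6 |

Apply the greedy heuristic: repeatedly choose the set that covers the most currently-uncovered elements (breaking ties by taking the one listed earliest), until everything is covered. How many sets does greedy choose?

3

Greedy: pick S3 (covers 4 new) → pick S1 (covers 3 new) → pick S5 (covers 1 new). Total picks: 3.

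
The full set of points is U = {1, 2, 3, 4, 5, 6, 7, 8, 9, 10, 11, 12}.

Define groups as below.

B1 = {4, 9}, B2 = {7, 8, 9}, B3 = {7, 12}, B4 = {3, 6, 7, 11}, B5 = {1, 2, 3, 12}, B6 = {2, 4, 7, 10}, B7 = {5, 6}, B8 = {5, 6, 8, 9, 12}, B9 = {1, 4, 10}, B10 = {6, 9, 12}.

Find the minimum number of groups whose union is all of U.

Take {B4, B5, B6, B8}. Their union is {1, 2, 3, 4, 5, 6, 7, 8, 9, 10, 11, 12}, which is all 12 points.
No 3 of the 10 groups cover everything (all 120 combinations miss at least one point), so 4 is optimal.

4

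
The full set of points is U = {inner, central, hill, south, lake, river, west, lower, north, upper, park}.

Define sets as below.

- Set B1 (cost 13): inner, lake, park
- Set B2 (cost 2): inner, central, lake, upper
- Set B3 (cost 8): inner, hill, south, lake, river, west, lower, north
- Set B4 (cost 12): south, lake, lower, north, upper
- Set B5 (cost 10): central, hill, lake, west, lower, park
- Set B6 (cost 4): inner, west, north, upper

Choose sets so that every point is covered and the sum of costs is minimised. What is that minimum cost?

B2, B3, B5 together cover every point (B2 ∪ B3 ∪ B5 = {inner, central, hill, south, lake, river, west, lower, north, upper, park}); total cost 2 + 8 + 10 = 20.
No covering selection has total cost below 20.

20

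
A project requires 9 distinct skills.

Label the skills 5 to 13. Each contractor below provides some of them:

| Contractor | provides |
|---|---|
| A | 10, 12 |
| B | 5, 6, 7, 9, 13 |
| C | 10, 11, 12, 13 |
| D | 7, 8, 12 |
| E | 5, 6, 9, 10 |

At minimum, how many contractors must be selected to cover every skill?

Take {B, C, D}. Their union is {5, 6, 7, 8, 9, 10, 11, 12, 13}, which is all 9 skills.
Only D contains 8, so D is forced; the remaining 6 skills need at least 2 more contractors (each remaining contractor adds at most 4) — so at least 3 contractors are needed, and 3 is optimal.

3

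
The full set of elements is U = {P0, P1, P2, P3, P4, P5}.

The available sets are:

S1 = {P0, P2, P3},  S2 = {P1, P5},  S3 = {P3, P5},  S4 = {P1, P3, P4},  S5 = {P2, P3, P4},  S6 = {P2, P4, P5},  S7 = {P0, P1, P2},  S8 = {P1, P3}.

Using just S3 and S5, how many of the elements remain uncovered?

2

Union of S3, S5 = {P2, P3, P4, P5}.
Not covered: P0, P1 — 2 elements.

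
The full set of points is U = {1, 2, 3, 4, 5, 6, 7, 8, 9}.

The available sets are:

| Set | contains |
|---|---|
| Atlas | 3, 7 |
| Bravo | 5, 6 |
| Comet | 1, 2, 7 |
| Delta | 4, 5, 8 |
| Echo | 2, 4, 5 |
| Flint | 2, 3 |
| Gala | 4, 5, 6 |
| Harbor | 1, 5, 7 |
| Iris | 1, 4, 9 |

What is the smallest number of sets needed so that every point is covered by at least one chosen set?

5

Bravo, Delta, Flint, Harbor, and Iris cover everything between them: the union {1, 2, 3, 4, 5, 6, 7, 8, 9} is all of U.
No 4 of the 9 sets cover everything (all 126 combinations miss at least one point), so 5 is optimal.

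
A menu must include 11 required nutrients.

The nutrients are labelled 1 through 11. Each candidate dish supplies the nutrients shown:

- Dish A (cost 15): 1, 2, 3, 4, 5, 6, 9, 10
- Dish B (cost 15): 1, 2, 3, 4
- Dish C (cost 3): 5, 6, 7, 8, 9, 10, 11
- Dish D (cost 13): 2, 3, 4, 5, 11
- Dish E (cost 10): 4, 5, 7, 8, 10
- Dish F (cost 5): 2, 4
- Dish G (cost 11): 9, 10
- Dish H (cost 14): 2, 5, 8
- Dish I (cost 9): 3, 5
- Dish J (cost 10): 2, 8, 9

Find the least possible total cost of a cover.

18

A, C together cover every nutrient (A ∪ C = {1, 2, 3, 4, 5, 6, 7, 8, 9, 10, 11}); total cost 15 + 3 = 18.
The greedy pick C, F, A costs 23; no covering selection beats 18.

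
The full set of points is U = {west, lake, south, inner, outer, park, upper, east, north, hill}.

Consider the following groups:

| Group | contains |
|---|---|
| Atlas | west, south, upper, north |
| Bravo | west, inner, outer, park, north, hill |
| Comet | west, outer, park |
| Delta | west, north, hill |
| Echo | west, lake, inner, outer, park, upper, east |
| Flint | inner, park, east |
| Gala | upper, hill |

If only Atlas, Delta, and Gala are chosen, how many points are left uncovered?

Union of Atlas, Delta, Gala = {west, south, upper, north, hill}.
Not covered: lake, inner, outer, park, east — 5 points.

5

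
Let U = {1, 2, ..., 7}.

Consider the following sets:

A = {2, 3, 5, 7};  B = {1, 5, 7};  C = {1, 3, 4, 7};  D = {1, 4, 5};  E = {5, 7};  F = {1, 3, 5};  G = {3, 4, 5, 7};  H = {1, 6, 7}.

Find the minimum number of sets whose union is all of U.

3

Take {A, G, H}. Their union is {1, 2, 3, 4, 5, 6, 7}, which is all 7 elements.
Only A contains 2, so A is forced; the remaining 3 elements need at least 2 more sets (each remaining set adds at most 2) — so at least 3 sets are needed, and 3 is optimal.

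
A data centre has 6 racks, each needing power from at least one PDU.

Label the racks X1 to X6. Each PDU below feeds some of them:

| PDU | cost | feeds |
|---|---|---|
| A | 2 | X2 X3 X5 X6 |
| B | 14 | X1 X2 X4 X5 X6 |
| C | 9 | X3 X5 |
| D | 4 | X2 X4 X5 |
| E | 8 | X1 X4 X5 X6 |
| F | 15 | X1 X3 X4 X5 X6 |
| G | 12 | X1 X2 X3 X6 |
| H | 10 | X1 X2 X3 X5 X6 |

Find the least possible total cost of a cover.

10

A, E together cover every rack (A ∪ E = {X1, X2, X3, X4, X5, X6}); total cost 2 + 8 = 10.
The greedy pick A, D, E costs 14; no covering selection beats 10.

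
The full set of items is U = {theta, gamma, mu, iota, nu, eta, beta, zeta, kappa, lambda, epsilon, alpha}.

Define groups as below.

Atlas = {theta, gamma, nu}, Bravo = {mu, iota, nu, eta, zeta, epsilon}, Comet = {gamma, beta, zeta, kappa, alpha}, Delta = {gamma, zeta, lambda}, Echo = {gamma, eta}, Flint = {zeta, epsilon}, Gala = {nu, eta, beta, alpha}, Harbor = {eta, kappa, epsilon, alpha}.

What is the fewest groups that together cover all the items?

4

Atlas and Bravo and Comet and Delta together: Atlas ∪ Bravo ∪ Comet ∪ Delta = {theta, gamma, mu, iota, nu, eta, beta, zeta, kappa, lambda, epsilon, alpha} — every item is covered.
No 3 of the 8 groups cover everything (all 56 combinations miss at least one item), so 4 is optimal.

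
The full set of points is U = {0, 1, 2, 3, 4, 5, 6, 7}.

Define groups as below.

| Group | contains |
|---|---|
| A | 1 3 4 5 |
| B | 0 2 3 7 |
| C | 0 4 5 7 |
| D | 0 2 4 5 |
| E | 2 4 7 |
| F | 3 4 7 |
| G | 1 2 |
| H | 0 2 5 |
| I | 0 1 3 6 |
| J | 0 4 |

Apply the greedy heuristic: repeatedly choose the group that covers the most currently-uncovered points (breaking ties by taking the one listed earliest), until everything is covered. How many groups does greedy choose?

Greedy: pick A (covers 4 new) → pick B (covers 3 new) → pick I (covers 1 new). Total picks: 3.

3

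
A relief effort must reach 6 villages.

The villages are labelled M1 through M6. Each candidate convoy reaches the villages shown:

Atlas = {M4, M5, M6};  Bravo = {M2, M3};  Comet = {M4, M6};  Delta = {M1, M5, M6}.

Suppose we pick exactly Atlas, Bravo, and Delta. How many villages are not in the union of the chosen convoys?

Union of Atlas, Bravo, Delta = {M1, M2, M3, M4, M5, M6} — that's every village, so 0 are uncovered.

0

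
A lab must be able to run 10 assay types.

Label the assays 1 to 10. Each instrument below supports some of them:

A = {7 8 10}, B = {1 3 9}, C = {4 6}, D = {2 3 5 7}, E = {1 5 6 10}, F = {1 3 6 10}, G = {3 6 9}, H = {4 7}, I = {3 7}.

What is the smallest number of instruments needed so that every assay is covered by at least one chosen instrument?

4

A and B and C and D together: A ∪ B ∪ C ∪ D = {1, 2, 3, 4, 5, 6, 7, 8, 9, 10} — every assay is covered.
Only A contains 8, so A is forced; the remaining 7 assays need at least 3 more instruments (each remaining instrument adds at most 3) — so at least 4 instruments are needed, and 4 is optimal.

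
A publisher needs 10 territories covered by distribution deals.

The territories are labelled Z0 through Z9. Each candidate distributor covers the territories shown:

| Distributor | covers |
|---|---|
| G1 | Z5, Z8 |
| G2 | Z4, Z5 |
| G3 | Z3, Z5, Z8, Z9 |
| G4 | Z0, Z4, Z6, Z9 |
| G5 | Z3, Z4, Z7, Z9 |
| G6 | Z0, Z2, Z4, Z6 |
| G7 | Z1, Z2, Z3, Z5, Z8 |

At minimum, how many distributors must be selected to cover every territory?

3

Take {G5, G6, G7}. Their union is {Z0, Z1, Z2, Z3, Z4, Z5, Z6, Z7, Z8, Z9}, which is all 10 territories.
Only G7 contains Z1, so G7 is forced; the remaining 5 territories need at least 2 more distributors (each remaining distributor adds at most 4) — so at least 3 distributors are needed, and 3 is optimal.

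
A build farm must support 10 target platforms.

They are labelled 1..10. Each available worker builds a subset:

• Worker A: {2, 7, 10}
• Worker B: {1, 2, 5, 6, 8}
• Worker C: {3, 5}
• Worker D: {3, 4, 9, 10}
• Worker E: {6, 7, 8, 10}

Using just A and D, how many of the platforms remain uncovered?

4

Union of A, D = {2, 3, 4, 7, 9, 10}.
Not covered: 1, 5, 6, 8 — 4 platforms.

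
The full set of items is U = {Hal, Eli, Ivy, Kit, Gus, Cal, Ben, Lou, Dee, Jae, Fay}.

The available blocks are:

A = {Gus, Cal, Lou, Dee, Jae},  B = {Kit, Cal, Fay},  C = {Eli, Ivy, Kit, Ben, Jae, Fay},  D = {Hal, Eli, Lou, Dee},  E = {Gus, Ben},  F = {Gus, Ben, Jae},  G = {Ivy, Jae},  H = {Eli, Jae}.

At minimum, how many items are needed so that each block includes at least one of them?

4

T = {Eli, Kit, Gus, Jae} meets every block (each contains at least one member of T), and |T| = 4.
The blocks B, D, E, G are pairwise disjoint, so any hitting set needs a separate item for each — at least 4. Hence 4 is optimal.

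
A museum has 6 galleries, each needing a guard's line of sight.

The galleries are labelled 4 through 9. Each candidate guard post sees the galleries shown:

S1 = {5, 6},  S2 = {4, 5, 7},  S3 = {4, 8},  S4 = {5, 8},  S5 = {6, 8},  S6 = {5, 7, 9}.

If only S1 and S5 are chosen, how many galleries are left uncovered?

Union of S1, S5 = {5, 6, 8}.
Not covered: 4, 7, 9 — 3 galleries.

3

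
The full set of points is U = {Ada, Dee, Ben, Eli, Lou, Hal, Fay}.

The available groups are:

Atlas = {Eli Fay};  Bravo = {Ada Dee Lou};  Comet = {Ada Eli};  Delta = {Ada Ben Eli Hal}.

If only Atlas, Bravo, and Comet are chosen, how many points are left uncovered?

Union of Atlas, Bravo, Comet = {Ada, Dee, Eli, Lou, Fay}.
Not covered: Ben, Hal — 2 points.

2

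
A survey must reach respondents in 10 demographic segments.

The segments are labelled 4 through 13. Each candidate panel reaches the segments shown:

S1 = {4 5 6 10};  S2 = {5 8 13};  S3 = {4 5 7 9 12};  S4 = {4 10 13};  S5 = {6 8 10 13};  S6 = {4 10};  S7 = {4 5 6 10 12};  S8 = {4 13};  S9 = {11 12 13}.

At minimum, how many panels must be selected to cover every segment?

S3 and S5 and S9 together: S3 ∪ S5 ∪ S9 = {4, 5, 6, 7, 8, 9, 10, 11, 12, 13} — every segment is covered.
Only S3 contains 7, so S3 is forced; the remaining 5 segments need at least 2 more panels (each remaining panel adds at most 4) — so at least 3 panels are needed, and 3 is optimal.

3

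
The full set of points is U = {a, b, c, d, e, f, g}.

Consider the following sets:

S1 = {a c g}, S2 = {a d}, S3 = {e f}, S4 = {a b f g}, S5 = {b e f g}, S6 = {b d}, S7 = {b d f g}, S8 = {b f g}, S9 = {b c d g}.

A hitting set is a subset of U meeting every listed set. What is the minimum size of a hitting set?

3

The 3 points {a, d, f} hit every set.
The sets S1, S3, S6 are pairwise disjoint, so any hitting set needs a separate point for each — at least 3. Hence 3 is optimal.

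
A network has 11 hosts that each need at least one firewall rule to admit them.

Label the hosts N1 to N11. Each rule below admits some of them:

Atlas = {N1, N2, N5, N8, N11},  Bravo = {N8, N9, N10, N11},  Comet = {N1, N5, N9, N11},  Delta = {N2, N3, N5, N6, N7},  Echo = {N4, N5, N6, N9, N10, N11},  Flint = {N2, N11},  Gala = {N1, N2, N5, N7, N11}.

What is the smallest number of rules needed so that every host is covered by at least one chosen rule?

3

Atlas and Delta and Echo together: Atlas ∪ Delta ∪ Echo = {N1, N2, N3, N4, N5, N6, N7, N8, N9, N10, N11} — every host is covered.
Only Delta contains N3, so Delta is forced; the remaining 6 hosts need at least 2 more rules (each remaining rule adds at most 4) — so at least 3 rules are needed, and 3 is optimal.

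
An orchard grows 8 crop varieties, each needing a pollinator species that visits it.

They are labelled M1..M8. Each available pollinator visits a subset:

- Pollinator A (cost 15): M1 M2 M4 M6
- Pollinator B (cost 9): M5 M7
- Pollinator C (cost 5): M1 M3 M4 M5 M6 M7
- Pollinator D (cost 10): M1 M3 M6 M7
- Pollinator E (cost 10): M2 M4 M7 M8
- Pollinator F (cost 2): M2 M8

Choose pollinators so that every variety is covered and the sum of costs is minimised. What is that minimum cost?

7

C, F together cover every variety (C ∪ F = {M1, M2, M3, M4, M5, M6, M7, M8}); total cost 5 + 2 = 7.
No covering selection has total cost below 7.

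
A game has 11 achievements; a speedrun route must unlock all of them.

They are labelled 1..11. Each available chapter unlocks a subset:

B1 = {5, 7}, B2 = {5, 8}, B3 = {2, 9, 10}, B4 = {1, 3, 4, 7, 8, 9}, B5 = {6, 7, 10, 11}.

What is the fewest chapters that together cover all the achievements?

4

Take {B1, B3, B4, B5}. Their union is {1, 2, 3, 4, 5, 6, 7, 8, 9, 10, 11}, which is all 11 achievements.
No 3 of the 5 chapters cover everything (all 10 combinations miss at least one achievement), so 4 is optimal.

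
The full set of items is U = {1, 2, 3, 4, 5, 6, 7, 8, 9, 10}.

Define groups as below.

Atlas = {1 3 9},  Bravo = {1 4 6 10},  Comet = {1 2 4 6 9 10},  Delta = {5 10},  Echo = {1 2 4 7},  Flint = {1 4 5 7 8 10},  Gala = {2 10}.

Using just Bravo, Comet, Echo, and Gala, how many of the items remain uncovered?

3

Union of Bravo, Comet, Echo, Gala = {1, 2, 4, 6, 7, 9, 10}.
Not covered: 3, 5, 8 — 3 items.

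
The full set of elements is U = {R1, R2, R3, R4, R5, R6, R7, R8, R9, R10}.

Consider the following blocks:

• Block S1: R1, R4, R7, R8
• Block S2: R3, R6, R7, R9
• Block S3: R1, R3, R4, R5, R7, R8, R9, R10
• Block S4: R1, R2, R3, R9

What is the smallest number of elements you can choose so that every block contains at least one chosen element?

The 2 elements {R7, R9} hit every block.
No single element lies in every block, so at least 2 are needed and 2 is optimal.

2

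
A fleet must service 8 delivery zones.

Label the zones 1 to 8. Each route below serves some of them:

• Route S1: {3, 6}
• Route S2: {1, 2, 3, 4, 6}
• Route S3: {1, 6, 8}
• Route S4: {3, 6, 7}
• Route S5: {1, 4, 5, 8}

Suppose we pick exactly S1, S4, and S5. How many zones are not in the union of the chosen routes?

1

Union of S1, S4, S5 = {1, 3, 4, 5, 6, 7, 8}.
Not covered: 2 — 1 zone.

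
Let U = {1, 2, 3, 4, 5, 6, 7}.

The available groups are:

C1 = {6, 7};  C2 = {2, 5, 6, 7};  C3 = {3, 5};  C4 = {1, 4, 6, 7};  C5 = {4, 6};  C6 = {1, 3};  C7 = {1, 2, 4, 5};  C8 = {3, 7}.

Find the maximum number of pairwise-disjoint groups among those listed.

2

C1, C6 are pairwise disjoint (C1={6,7}; C6={1,3}).
Every remaining group overlaps one of these, and no 3 of the listed groups are pairwise disjoint, so 2 is the maximum.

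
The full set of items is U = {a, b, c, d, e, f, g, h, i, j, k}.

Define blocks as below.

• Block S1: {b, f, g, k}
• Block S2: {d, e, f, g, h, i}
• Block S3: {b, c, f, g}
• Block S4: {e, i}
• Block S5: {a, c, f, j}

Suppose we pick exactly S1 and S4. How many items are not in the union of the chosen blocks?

5

Union of S1, S4 = {b, e, f, g, i, k}.
Not covered: a, c, d, h, j — 5 items.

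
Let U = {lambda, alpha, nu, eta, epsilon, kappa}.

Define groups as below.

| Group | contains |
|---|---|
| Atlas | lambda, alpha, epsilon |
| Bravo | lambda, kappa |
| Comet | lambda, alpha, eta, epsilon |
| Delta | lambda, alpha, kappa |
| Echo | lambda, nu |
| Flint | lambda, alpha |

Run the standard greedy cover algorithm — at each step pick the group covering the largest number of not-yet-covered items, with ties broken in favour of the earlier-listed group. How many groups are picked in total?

Greedy: pick Comet (covers 4 new) → pick Bravo (covers 1 new) → pick Echo (covers 1 new). Total picks: 3.

3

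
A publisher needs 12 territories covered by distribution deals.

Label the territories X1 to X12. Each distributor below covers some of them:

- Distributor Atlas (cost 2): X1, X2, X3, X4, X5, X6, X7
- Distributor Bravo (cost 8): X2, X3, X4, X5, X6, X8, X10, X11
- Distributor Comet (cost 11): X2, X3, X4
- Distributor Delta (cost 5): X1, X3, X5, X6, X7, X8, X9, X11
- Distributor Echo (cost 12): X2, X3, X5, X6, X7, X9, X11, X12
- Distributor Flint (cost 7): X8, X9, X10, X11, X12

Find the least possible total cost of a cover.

Atlas, Flint together cover every territory (Atlas ∪ Flint = {X1, X2, X3, X4, X5, X6, X7, X8, X9, X10, X11, X12}); total cost 2 + 7 = 9.
No covering selection has total cost below 9.

9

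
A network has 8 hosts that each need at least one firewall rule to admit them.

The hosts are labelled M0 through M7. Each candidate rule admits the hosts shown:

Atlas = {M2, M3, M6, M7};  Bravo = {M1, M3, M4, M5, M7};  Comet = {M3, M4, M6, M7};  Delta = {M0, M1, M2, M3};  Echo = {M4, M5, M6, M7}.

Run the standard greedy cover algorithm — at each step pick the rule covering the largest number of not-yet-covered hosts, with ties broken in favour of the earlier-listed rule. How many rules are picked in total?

Greedy: pick Bravo (covers 5 new) → pick Atlas (covers 2 new) → pick Delta (covers 1 new). Total picks: 3.
(The true minimum cover uses only 2 rules, so greedy is not optimal here.)

3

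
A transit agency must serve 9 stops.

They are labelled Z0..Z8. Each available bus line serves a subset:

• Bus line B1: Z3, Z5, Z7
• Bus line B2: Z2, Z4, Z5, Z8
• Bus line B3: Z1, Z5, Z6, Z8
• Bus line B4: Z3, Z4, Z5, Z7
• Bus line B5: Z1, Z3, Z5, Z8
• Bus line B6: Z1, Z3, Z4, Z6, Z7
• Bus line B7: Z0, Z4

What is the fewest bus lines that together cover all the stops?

B2 and B6 and B7 together: B2 ∪ B6 ∪ B7 = {Z0, Z1, Z2, Z3, Z4, Z5, Z6, Z7, Z8} — every stop is covered.
Only B7 contains Z0, so B7 is forced; the remaining 7 stops need at least 2 more bus lines (each remaining bus line adds at most 4) — so at least 3 bus lines are needed, and 3 is optimal.

3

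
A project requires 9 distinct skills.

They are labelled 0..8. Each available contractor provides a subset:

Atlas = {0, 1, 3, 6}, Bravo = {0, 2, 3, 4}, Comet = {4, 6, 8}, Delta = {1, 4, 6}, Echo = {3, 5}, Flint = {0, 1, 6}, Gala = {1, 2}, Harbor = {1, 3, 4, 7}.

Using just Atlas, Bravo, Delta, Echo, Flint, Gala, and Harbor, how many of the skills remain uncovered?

Union of Atlas, Bravo, Delta, Echo, Flint, Gala, Harbor = {0, 1, 2, 3, 4, 5, 6, 7}.
Not covered: 8 — 1 skill.

1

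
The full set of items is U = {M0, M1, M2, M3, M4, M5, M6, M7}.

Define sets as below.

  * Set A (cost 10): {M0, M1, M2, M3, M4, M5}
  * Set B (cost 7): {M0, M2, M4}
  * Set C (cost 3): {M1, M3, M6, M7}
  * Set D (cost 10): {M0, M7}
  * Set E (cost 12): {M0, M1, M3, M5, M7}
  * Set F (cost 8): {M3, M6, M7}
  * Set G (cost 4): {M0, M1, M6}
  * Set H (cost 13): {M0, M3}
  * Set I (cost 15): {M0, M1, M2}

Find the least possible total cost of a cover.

13

A, C together cover every item (A ∪ C = {M0, M1, M2, M3, M4, M5, M6, M7}); total cost 10 + 3 = 13.
The greedy pick C, B, A costs 20; no covering selection beats 13.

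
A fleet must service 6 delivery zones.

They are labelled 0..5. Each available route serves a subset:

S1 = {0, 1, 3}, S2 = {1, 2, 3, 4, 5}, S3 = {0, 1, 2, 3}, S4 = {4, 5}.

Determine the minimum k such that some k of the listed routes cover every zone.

Take {S3, S4}. Their union is {0, 1, 2, 3, 4, 5}, which is all 6 zones.
No single route has all 6 zones (the largest, S2, has 5), so 2 is optimal.

2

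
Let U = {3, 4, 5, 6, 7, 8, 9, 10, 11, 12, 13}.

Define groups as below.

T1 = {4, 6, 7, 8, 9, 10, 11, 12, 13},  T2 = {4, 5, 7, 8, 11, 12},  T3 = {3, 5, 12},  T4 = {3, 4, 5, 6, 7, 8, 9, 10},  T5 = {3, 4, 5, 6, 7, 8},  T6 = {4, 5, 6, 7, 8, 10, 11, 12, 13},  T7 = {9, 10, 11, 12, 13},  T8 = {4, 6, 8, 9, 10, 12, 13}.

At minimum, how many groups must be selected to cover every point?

2

Take {T4, T7}. Their union is {3, 4, 5, 6, 7, 8, 9, 10, 11, 12, 13}, which is all 11 points.
No single group has all 11 points (the largest, T1, has 9), so 2 is optimal.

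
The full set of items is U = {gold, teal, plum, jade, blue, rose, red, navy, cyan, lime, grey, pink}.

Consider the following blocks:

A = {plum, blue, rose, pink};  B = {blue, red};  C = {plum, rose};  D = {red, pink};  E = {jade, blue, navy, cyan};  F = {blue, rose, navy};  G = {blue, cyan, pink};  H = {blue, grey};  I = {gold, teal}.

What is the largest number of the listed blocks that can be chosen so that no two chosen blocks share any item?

4

C, D, E, I are pairwise disjoint (C={plum,rose}; D={red,pink}; E={jade,blue,navy,cyan}; I={gold,teal}).
Every remaining block overlaps one of these, and no 5 of the listed blocks are pairwise disjoint, so 4 is the maximum.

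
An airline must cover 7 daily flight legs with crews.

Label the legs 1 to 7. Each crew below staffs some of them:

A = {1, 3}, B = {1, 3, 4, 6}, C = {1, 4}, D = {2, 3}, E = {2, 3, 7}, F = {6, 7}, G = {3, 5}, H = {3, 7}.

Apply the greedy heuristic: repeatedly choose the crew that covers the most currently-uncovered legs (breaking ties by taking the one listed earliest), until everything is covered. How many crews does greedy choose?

3

Greedy: pick B (covers 4 new) → pick E (covers 2 new) → pick G (covers 1 new). Total picks: 3.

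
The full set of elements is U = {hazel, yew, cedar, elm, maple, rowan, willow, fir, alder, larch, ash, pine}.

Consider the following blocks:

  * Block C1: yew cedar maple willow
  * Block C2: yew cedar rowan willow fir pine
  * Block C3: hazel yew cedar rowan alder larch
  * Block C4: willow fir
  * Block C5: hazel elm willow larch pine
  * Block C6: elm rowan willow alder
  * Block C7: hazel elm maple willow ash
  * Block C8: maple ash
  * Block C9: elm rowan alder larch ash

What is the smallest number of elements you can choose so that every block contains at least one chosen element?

3

Take H = {maple, rowan, willow}. Each listed block contains at least one of these, so H is a hitting set of size 3.
The blocks C3, C4, C8 are pairwise disjoint, so any hitting set needs a separate element for each — at least 3. Hence 3 is optimal.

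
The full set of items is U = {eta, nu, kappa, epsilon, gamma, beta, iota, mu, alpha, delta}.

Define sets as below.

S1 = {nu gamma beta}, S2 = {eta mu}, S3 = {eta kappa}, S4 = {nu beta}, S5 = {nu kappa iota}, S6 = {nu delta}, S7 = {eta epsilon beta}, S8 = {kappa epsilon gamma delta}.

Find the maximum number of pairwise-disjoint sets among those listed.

S2, S4, S8 are pairwise disjoint (S2={eta,mu}; S4={nu,beta}; S8={kappa,epsilon,gamma,delta}).
Every remaining set overlaps one of these, and no 4 of the listed sets are pairwise disjoint, so 3 is the maximum.

3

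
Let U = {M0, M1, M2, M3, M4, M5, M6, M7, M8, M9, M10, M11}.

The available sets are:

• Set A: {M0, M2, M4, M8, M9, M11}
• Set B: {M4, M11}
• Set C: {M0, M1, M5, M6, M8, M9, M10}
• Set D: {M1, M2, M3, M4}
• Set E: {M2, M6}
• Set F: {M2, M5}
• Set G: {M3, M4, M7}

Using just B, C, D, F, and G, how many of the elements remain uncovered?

Union of B, C, D, F, G = {M0, M1, M2, M3, M4, M5, M6, M7, M8, M9, M10, M11} — that's every element, so 0 are uncovered.

0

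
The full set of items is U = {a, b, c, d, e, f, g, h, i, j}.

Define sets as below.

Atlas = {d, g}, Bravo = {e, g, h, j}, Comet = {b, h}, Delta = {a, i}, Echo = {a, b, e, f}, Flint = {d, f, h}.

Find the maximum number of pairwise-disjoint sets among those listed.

Atlas, Comet, Delta are pairwise disjoint (Atlas={d,g}; Comet={b,h}; Delta={a,i}).
Every remaining set overlaps one of these, and no 4 of the listed sets are pairwise disjoint, so 3 is the maximum.

3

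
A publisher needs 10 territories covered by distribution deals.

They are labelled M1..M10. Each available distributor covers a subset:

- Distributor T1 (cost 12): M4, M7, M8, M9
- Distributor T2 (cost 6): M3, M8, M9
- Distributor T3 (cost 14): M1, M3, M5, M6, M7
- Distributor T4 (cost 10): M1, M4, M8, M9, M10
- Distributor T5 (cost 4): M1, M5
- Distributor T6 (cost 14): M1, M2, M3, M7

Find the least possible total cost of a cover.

38

T3, T4, T6 together cover every territory (T3 ∪ T4 ∪ T6 = {M1, M2, M3, M4, M5, M6, M7, M8, M9, M10}); total cost 14 + 10 + 14 = 38.
The greedy pick T2, T5, T4, T3, T6 costs 48; no covering selection beats 38.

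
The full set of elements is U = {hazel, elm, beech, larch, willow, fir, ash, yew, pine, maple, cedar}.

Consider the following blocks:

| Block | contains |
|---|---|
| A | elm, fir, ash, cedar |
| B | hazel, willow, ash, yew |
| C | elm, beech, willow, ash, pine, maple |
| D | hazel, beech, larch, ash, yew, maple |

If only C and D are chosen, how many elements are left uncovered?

Union of C, D = {hazel, elm, beech, larch, willow, ash, yew, pine, maple}.
Not covered: fir, cedar — 2 elements.

2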